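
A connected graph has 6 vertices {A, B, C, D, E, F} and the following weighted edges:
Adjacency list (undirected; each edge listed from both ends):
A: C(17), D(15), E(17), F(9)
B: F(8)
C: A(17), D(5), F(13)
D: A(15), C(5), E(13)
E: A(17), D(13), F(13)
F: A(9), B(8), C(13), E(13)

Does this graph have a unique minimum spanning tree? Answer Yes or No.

No

Sort edges by weight, then run Kruskal:
C–D (5): add — endpoints in different components.
B–F (8): add — endpoints in different components.
A–F (9): add — endpoints in different components.
C–F (13): add — endpoints in different components.
D–E (13): add — endpoints in different components.
Non-tree edge E–F has weight 13, equal to the heaviest edge on its tree cycle — swapping gives another MST of the same weight. Not unique.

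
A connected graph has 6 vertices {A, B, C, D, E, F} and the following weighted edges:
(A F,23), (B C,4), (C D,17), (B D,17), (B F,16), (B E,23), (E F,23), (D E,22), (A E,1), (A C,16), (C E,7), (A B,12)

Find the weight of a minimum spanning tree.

45

Prim's algorithm from F:
Step 1: cheapest edge leaving the tree is B F (16); add B.
Step 2: cheapest edge leaving the tree is B C (4); add C.
Step 3: cheapest edge leaving the tree is C E (7); add E.
Step 4: cheapest edge leaving the tree is A E (1); add A.
Step 5: cheapest edge leaving the tree is B D (17); add D.
MST edges: B F, B C, C E, A E, B D; total weight 16+4+7+1+17 = 45.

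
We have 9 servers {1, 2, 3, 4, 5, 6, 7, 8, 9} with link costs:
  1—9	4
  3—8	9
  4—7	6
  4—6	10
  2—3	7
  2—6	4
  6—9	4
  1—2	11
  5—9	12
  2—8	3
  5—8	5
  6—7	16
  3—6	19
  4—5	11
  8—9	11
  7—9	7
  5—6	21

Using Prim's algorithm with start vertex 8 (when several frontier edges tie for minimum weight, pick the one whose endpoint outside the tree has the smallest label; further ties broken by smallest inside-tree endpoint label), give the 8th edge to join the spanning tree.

Prim, starting at 8.
Step 1: cheapest edge leaving the tree is 2—8 (3); add 2.
Step 2: cheapest edge leaving the tree is 2—6 (4); add 6.
Step 3: cheapest edge leaving the tree is 6—9 (4); add 9.
Step 4: cheapest edge leaving the tree is 1—9 (4); add 1.
Step 5: cheapest edge leaving the tree is 5—8 (5); add 5.
Step 6: cheapest edge leaving the tree is 2—3 (7); add 3.
Step 7: cheapest edge leaving the tree is 7—9 (7); add 7.
Step 8: cheapest edge leaving the tree is 4—7 (6); add 4.
The 8th edge added is 4—7.

4-7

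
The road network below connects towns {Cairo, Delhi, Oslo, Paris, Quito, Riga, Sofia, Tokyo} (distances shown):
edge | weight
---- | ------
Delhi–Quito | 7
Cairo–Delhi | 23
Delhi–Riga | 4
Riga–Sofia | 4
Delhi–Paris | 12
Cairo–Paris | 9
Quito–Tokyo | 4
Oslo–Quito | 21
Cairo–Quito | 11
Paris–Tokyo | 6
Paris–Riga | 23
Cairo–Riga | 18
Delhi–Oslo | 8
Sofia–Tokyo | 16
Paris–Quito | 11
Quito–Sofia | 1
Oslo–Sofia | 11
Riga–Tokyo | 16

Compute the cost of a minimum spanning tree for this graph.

36

Kruskal's algorithm — process edges by increasing weight (ties by edge label):
Quito–Sofia (1): add — endpoints in different components.
Delhi–Riga (4): add — endpoints in different components.
Quito–Tokyo (4): add — endpoints in different components.
Riga–Sofia (4): add — endpoints in different components.
Paris–Tokyo (6): add — endpoints in different components.
Delhi–Quito (7): skip — Quito and Delhi already connected.
Delhi–Oslo (8): add — endpoints in different components.
Cairo–Paris (9): add — endpoints in different components.
MST edges: Quito–Sofia, Delhi–Riga, Quito–Tokyo, Riga–Sofia, Paris–Tokyo, Delhi–Oslo, Cairo–Paris; total weight 1+4+4+4+6+8+9 = 36.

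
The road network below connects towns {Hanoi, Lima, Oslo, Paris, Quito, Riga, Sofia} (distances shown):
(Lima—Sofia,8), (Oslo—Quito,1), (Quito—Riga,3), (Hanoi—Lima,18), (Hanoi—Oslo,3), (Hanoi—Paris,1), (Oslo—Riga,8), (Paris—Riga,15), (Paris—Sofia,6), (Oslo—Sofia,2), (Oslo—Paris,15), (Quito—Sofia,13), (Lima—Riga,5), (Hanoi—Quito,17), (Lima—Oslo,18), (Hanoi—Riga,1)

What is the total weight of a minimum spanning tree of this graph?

13

Prim, starting at Oslo.
Step 1: cheapest edge leaving the tree is Oslo—Quito (1); add Quito.
Step 2: cheapest edge leaving the tree is Oslo—Sofia (2); add Sofia.
Step 3: cheapest edge leaving the tree is Hanoi—Oslo (3); add Hanoi.
Step 4: cheapest edge leaving the tree is Hanoi—Paris (1); add Paris.
Step 5: cheapest edge leaving the tree is Hanoi—Riga (1); add Riga.
Step 6: cheapest edge leaving the tree is Lima—Riga (5); add Lima.
MST edges: Oslo—Quito, Oslo—Sofia, Hanoi—Oslo, Hanoi—Paris, Hanoi—Riga, Lima—Riga; total weight 1+2+3+1+1+5 = 13.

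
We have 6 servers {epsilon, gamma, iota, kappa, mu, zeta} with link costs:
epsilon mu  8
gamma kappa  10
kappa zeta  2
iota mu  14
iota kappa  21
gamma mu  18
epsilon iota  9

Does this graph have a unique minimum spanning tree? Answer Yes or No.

Yes

Kruskal: consider edges lightest-first.
kappa zeta (2): add — endpoints in different components.
epsilon mu (8): add — endpoints in different components.
epsilon iota (9): add — endpoints in different components.
gamma kappa (10): add — endpoints in different components.
iota mu (14): skip — mu and iota already connected.
gamma mu (18): add — endpoints in different components.
Every non-tree edge has weight strictly greater than the heaviest edge on the tree path between its endpoints, so the MST is unique.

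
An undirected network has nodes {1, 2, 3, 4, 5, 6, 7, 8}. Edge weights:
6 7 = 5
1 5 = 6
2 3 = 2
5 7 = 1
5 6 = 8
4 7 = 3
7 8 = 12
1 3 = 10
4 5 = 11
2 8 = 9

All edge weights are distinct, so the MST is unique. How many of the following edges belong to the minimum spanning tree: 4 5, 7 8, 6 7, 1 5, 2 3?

3

Kruskal: consider edges lightest-first.
5 7 (1): add — endpoints in different components.
2 3 (2): add — endpoints in different components.
4 7 (3): add — endpoints in different components.
6 7 (5): add — endpoints in different components.
1 5 (6): add — endpoints in different components.
5 6 (8): skip — 5 and 6 already connected.
2 8 (9): add — endpoints in different components.
1 3 (10): add — endpoints in different components.
MST edge set: {5 7, 2 3, 4 7, 6 7, 1 5, 2 8, 1 3}.
Of the listed edges, {6 7, 1 5, 2 3} are in the MST → 3.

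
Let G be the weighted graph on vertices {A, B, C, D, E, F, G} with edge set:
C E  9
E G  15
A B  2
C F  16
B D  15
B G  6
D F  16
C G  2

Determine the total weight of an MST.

Sort edges by weight, then run Kruskal:
A B (2): add. Components now {A,B} {C} {D} {E} {F} {G}
C G (2): add. Components now {A,B} {C,G} {D} {E} {F}
B G (6): add. Components now {A,B,C,G} {D} {E} {F}
C E (9): add. Components now {A,B,C,E,G} {D} {F}
B D (15): add. Components now {A,B,C,D,E,G} {F}
E G (15): skip — E and G already connected.
C F (16): add. Components now {A,B,C,D,E,F,G}
MST edges: A B, C G, B G, C E, B D, C F; total weight 2+2+6+9+15+16 = 50.

50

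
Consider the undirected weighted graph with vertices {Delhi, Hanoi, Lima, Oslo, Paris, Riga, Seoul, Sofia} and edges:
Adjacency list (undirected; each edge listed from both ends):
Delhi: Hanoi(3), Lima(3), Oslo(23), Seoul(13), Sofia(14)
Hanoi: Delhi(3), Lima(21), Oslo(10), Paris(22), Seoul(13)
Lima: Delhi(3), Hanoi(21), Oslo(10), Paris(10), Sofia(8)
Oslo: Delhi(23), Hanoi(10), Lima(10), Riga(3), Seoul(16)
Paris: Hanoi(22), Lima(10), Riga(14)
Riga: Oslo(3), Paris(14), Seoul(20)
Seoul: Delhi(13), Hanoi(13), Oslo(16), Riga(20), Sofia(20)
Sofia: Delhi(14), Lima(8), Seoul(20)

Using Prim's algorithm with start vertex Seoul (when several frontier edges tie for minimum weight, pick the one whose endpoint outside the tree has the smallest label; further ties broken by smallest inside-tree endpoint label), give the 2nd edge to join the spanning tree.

Prim, starting at Seoul.
Step 1: cheapest edge leaving the tree is Delhi-Seoul (13); add Delhi.
Step 2: cheapest edge leaving the tree is Delhi-Hanoi (3); add Hanoi.
Step 3: cheapest edge leaving the tree is Delhi-Lima (3); add Lima.
Step 4: cheapest edge leaving the tree is Lima-Sofia (8); add Sofia.
Step 5: cheapest edge leaving the tree is Hanoi-Oslo (10); add Oslo.
Step 6: cheapest edge leaving the tree is Oslo-Riga (3); add Riga.
Step 7: cheapest edge leaving the tree is Lima-Paris (10); add Paris.
The 2nd edge added is Delhi-Hanoi.

Delhi-Hanoi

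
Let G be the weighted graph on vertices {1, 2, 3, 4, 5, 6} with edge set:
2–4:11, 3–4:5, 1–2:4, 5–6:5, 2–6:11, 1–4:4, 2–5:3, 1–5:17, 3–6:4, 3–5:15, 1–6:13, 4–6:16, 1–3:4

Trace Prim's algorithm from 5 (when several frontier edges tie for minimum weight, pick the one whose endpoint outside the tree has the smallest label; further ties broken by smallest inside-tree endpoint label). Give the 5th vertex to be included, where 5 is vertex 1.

4

Prim, starting at 5.
Step 1: frontier [2–5 3, 5–6 5, 3–5 15, 1–5 17] → take 2–5 (3); add 2.
Step 2: frontier [1–2 4, 2–4 11, 2–6 11, 5–6 5, 3–5 15, 1–5 17] → take 1–2 (4); add 1.
Step 3: frontier [1–3 4, 1–4 4, 1–6 13, 2–4 11, 2–6 11, 5–6 5, 3–5 15] → take 1–3 (4); add 3.
Step 4: frontier [1–4 4, 1–6 13, 2–4 11, 2–6 11, 3–6 4, 3–4 5, 5–6 5] → take 1–4 (4); add 4.
Step 5: frontier [1–6 13, 2–6 11, 3–6 4, 4–6 16, 5–6 5] → take 3–6 (4); add 6.
Vertex order: 5, 2, 1, 3, 4, 6. The 5th vertex is 4.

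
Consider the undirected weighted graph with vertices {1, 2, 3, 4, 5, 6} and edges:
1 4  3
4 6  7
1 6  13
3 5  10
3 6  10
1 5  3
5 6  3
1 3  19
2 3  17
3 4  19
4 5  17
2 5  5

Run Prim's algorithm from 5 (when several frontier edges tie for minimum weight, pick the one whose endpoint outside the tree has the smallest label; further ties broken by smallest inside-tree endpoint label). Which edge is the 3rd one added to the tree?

Prim, starting at 5.
Step 1: cheapest edge leaving the tree is 1 5 (3); add 1.
Step 2: cheapest edge leaving the tree is 1 4 (3); add 4.
Step 3: cheapest edge leaving the tree is 5 6 (3); add 6.
Step 4: cheapest edge leaving the tree is 2 5 (5); add 2.
Step 5: cheapest edge leaving the tree is 3 5 (10); add 3.
The 3rd edge added is 5 6.

5-6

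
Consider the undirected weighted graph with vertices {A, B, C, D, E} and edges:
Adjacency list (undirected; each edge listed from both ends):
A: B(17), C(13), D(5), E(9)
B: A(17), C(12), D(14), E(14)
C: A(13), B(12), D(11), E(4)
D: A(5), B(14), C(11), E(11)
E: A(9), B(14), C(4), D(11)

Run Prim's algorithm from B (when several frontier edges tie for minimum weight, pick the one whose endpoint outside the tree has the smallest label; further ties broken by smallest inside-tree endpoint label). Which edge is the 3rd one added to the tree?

A-E

Prim, starting at B.
Step 1: cheapest edge leaving the tree is B—C (12); add C.
Step 2: cheapest edge leaving the tree is C—E (4); add E.
Step 3: cheapest edge leaving the tree is A—E (9); add A.
Step 4: cheapest edge leaving the tree is A—D (5); add D.
The 3rd edge added is A—E.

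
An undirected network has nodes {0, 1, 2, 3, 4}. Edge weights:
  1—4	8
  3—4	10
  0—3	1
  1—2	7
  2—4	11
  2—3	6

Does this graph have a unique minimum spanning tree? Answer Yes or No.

Yes

Kruskal: consider edges lightest-first.
0—3 (1): add — endpoints in different components.
2—3 (6): add — endpoints in different components.
1—2 (7): add — endpoints in different components.
1—4 (8): add — endpoints in different components.
Every non-tree edge has weight strictly greater than the heaviest edge on the tree path between its endpoints, so the MST is unique.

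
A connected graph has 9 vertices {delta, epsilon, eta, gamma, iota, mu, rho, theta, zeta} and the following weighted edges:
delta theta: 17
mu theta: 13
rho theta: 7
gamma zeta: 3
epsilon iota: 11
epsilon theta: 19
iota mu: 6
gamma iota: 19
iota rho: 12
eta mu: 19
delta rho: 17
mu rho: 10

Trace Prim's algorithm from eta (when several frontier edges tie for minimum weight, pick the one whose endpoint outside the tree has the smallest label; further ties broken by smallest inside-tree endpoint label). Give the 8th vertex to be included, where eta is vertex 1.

gamma

Prim's algorithm from eta:
Step 1: cheapest edge leaving the tree is eta mu (19); add mu.
Step 2: cheapest edge leaving the tree is iota mu (6); add iota.
Step 3: cheapest edge leaving the tree is mu rho (10); add rho.
Step 4: cheapest edge leaving the tree is rho theta (7); add theta.
Step 5: cheapest edge leaving the tree is epsilon iota (11); add epsilon.
Step 6: cheapest edge leaving the tree is delta rho (17); add delta.
Step 7: cheapest edge leaving the tree is gamma iota (19); add gamma.
Step 8: cheapest edge leaving the tree is gamma zeta (3); add zeta.
Vertex order: eta, mu, iota, rho, theta, epsilon, delta, gamma, zeta. The 8th vertex is gamma.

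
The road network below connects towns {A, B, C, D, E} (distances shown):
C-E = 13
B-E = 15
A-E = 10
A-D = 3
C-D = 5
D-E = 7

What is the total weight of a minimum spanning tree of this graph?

30

Prim's algorithm from C:
Step 1: frontier [C-D 5, C-E 13] → take C-D (5); add D.
Step 2: frontier [C-E 13, A-D 3, D-E 7] → take A-D (3); add A.
Step 3: frontier [A-E 10, C-E 13, D-E 7] → take D-E (7); add E.
Step 4: frontier [B-E 15] → take B-E (15); add B.
MST edges: C-D, A-D, D-E, B-E; total weight 5+3+7+15 = 30.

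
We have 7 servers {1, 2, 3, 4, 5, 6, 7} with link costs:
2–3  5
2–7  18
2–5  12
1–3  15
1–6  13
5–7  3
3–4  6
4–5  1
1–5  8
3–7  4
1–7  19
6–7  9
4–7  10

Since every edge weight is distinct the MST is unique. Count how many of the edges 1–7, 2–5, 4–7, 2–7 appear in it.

Sort edges by weight, then run Kruskal:
4–5 (1): add — endpoints in different components.
5–7 (3): add — endpoints in different components.
3–7 (4): add — endpoints in different components.
2–3 (5): add — endpoints in different components.
3–4 (6): skip — 3 and 4 already connected.
1–5 (8): add — endpoints in different components.
6–7 (9): add — endpoints in different components.
MST edge set: {4–5, 5–7, 3–7, 2–3, 1–5, 6–7}.
Of the listed edges, {} are in the MST → 0.

0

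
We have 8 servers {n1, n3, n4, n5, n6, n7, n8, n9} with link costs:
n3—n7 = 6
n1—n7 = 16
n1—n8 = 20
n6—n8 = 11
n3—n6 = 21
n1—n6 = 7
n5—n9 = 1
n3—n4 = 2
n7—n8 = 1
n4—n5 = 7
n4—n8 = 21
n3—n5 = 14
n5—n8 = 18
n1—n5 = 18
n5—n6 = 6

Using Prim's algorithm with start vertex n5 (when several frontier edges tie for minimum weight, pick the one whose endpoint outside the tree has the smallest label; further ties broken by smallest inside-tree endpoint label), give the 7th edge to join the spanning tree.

n7-n8

Prim's algorithm from n5:
Step 1: cheapest edge leaving the tree is n5—n9 (1); add n9.
Step 2: cheapest edge leaving the tree is n5—n6 (6); add n6.
Step 3: cheapest edge leaving the tree is n1—n6 (7); add n1.
Step 4: cheapest edge leaving the tree is n4—n5 (7); add n4.
Step 5: cheapest edge leaving the tree is n3—n4 (2); add n3.
Step 6: cheapest edge leaving the tree is n3—n7 (6); add n7.
Step 7: cheapest edge leaving the tree is n7—n8 (1); add n8.
The 7th edge added is n7—n8.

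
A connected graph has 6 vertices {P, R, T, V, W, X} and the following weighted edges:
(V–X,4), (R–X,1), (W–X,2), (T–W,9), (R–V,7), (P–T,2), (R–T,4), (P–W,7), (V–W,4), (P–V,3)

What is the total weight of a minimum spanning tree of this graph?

Kruskal's algorithm — process edges by increasing weight (ties by edge label):
R–X (1): add. Components now {T} {V} {P} {W} {R,X}
P–T (2): add. Components now {P,T} {V} {W} {R,X}
W–X (2): add. Components now {P,T} {V} {R,W,X}
P–V (3): add. Components now {P,T,V} {R,W,X}
R–T (4): add. Components now {P,R,T,V,W,X}
MST edges: R–X, P–T, W–X, P–V, R–T; total weight 1+2+2+3+4 = 12.

12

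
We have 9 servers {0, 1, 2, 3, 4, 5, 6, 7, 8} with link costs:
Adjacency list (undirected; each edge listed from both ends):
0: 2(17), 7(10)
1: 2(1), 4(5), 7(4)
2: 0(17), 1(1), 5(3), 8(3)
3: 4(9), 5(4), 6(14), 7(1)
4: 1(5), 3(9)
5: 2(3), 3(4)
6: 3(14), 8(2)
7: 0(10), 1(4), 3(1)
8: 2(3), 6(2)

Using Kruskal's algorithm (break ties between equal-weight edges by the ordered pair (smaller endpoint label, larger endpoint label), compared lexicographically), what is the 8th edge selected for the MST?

Sort edges by weight, then run Kruskal:
1 2 (1): add — endpoints in different components.
3 7 (1): add — endpoints in different components.
6 8 (2): add — endpoints in different components.
2 5 (3): add — endpoints in different components.
2 8 (3): add — endpoints in different components.
1 7 (4): add — endpoints in different components.
3 5 (4): skip — 3 and 5 already connected.
1 4 (5): add — endpoints in different components.
3 4 (9): skip — 3 and 4 already connected.
0 7 (10): add — endpoints in different components.
The 8th edge added is 0 7.

0-7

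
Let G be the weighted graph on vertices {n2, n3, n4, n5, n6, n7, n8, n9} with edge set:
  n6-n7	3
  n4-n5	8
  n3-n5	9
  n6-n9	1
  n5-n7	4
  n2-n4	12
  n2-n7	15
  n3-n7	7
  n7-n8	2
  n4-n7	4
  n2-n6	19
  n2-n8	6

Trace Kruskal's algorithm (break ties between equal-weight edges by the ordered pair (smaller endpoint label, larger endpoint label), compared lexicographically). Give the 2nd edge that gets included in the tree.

n7-n8

Sort edges by weight, then run Kruskal:
n6-n9 (1): add — endpoints in different components.
n7-n8 (2): add — endpoints in different components.
n6-n7 (3): add — endpoints in different components.
n4-n7 (4): add — endpoints in different components.
n5-n7 (4): add — endpoints in different components.
n2-n8 (6): add — endpoints in different components.
n3-n7 (7): add — endpoints in different components.
The 2nd edge added is n7-n8.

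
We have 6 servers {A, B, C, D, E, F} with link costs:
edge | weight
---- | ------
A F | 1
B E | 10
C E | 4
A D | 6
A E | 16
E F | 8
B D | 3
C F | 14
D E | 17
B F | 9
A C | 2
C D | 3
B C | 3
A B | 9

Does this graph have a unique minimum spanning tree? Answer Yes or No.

No

Kruskal's algorithm — process edges by increasing weight (ties by edge label):
A F (1): add — endpoints in different components.
A C (2): add — endpoints in different components.
B C (3): add — endpoints in different components.
B D (3): add — endpoints in different components.
C D (3): skip — C and D already connected.
C E (4): add — endpoints in different components.
Non-tree edge C D has weight 3, equal to the heaviest edge on its tree cycle — swapping gives another MST of the same weight. Not unique.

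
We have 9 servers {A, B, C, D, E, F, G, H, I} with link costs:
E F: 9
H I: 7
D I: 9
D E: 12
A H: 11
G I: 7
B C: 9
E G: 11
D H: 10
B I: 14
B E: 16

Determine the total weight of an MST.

Sort edges by weight, then run Kruskal:
G I (7): add — endpoints in different components.
H I (7): add — endpoints in different components.
B C (9): add — endpoints in different components.
D I (9): add — endpoints in different components.
E F (9): add — endpoints in different components.
D H (10): skip — D and H already connected.
A H (11): add — endpoints in different components.
E G (11): add — endpoints in different components.
D E (12): skip — D and E already connected.
B I (14): add — endpoints in different components.
MST edges: G I, H I, B C, D I, E F, A H, E G, B I; total weight 7+7+9+9+9+11+11+14 = 77.

77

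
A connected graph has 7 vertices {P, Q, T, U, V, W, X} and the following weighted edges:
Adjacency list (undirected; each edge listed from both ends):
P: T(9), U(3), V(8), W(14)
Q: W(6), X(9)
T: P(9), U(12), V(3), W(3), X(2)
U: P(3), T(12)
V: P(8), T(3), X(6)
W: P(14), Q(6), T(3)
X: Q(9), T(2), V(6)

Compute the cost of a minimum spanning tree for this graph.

Kruskal's algorithm — process edges by increasing weight (ties by edge label):
T–X (2): add. Components now {U} {T,X} {Q} {P} {V} {W}
P–U (3): add. Components now {P,U} {T,X} {Q} {V} {W}
T–V (3): add. Components now {P,U} {T,V,X} {Q} {W}
T–W (3): add. Components now {P,U} {T,V,W,X} {Q}
Q–W (6): add. Components now {P,U} {Q,T,V,W,X}
V–X (6): skip — V and X already connected.
P–V (8): add. Components now {P,Q,T,U,V,W,X}
MST edges: T–X, P–U, T–V, T–W, Q–W, P–V; total weight 2+3+3+3+6+8 = 25.

25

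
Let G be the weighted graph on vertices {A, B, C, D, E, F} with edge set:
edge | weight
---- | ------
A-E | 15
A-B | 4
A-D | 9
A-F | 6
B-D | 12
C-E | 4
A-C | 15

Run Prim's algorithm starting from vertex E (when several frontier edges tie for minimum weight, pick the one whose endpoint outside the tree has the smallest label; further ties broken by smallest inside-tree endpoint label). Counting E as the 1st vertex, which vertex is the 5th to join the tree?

F

Prim, starting at E.
Step 1: frontier [C-E 4, A-E 15] → take C-E (4); add C.
Step 2: frontier [A-C 15, A-E 15] → take A-C (15); add A.
Step 3: frontier [A-B 4, A-F 6, A-D 9] → take A-B (4); add B.
Step 4: frontier [A-F 6, A-D 9, B-D 12] → take A-F (6); add F.
Step 5: frontier [A-D 9, B-D 12] → take A-D (9); add D.
Vertex order: E, C, A, B, F, D. The 5th vertex is F.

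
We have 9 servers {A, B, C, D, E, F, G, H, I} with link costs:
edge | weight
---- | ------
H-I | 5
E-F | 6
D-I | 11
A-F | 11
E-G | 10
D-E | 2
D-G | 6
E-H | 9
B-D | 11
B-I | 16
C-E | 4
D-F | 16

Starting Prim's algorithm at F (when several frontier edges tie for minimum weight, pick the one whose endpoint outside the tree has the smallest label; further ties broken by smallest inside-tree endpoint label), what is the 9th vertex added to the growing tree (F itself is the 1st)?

B

Prim's algorithm from F:
Step 1: frontier [E-F 6, A-F 11, D-F 16] → take E-F (6); add E.
Step 2: frontier [D-E 2, C-E 4, E-H 9, E-G 10, A-F 11, D-F 16] → take D-E (2); add D.
Step 3: frontier [D-G 6, B-D 11, D-I 11, C-E 4, E-H 9, E-G 10, A-F 11] → take C-E (4); add C.
Step 4: frontier [D-G 6, B-D 11, D-I 11, E-H 9, E-G 10, A-F 11] → take D-G (6); add G.
Step 5: frontier [B-D 11, D-I 11, E-H 9, A-F 11] → take E-H (9); add H.
Step 6: frontier [B-D 11, D-I 11, A-F 11, H-I 5] → take H-I (5); add I.
Step 7: frontier [B-D 11, A-F 11, B-I 16] → take A-F (11); add A.
Step 8: frontier [B-D 11, B-I 16] → take B-D (11); add B.
Vertex order: F, E, D, C, G, H, I, A, B. The 9th vertex is B.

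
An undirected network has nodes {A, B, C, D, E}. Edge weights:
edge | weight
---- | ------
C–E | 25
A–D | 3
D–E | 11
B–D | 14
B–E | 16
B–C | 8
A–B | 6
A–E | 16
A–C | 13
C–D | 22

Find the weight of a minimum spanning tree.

Kruskal's algorithm — process edges by increasing weight (ties by edge label):
A–D (3): add — endpoints in different components.
A–B (6): add — endpoints in different components.
B–C (8): add — endpoints in different components.
D–E (11): add — endpoints in different components.
MST edges: A–D, A–B, B–C, D–E; total weight 3+6+8+11 = 28.

28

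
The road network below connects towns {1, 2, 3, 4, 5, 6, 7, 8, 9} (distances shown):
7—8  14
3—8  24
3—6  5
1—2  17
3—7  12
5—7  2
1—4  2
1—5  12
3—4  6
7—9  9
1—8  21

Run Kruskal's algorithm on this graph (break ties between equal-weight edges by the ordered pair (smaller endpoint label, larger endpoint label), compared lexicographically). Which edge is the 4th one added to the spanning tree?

3-4

Kruskal: consider edges lightest-first.
1—4 (2): add — endpoints in different components.
5—7 (2): add — endpoints in different components.
3—6 (5): add — endpoints in different components.
3—4 (6): add — endpoints in different components.
7—9 (9): add — endpoints in different components.
1—5 (12): add — endpoints in different components.
3—7 (12): skip — 3 and 7 already connected.
7—8 (14): add — endpoints in different components.
1—2 (17): add — endpoints in different components.
The 4th edge added is 3—4.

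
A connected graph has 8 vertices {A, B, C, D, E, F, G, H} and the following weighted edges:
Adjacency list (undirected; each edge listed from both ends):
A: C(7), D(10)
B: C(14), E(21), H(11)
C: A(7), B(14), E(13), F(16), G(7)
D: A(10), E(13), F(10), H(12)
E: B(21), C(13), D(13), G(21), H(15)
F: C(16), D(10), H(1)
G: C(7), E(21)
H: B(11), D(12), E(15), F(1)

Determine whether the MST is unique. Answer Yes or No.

Sort edges by weight, then run Kruskal:
F—H (1): add — endpoints in different components.
A—C (7): add — endpoints in different components.
C—G (7): add — endpoints in different components.
A—D (10): add — endpoints in different components.
D—F (10): add — endpoints in different components.
B—H (11): add — endpoints in different components.
D—H (12): skip — D and H already connected.
C—E (13): add — endpoints in different components.
Non-tree edge D—E has weight 13, equal to the heaviest edge on its tree cycle — swapping gives another MST of the same weight. Not unique.

No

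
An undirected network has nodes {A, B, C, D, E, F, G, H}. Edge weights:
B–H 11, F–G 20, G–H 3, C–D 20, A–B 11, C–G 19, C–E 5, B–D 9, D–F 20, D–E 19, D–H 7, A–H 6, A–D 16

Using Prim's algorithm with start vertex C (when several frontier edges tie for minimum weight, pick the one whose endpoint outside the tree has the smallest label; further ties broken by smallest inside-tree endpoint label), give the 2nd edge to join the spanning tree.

D-E

Prim's algorithm from C:
Step 1: frontier [C–E 5, C–G 19, C–D 20] → take C–E (5); add E.
Step 2: frontier [C–G 19, C–D 20, D–E 19] → take D–E (19); add D.
Step 3: frontier [C–G 19, D–H 7, B–D 9, A–D 16, D–F 20] → take D–H (7); add H.
Step 4: frontier [C–G 19, B–D 9, A–D 16, D–F 20, G–H 3, A–H 6, B–H 11] → take G–H (3); add G.
Step 5: frontier [B–D 9, A–D 16, D–F 20, F–G 20, A–H 6, B–H 11] → take A–H (6); add A.
Step 6: frontier [A–B 11, B–D 9, D–F 20, F–G 20, B–H 11] → take B–D (9); add B.
Step 7: frontier [D–F 20, F–G 20] → take D–F (20); add F.
The 2nd edge added is D–E.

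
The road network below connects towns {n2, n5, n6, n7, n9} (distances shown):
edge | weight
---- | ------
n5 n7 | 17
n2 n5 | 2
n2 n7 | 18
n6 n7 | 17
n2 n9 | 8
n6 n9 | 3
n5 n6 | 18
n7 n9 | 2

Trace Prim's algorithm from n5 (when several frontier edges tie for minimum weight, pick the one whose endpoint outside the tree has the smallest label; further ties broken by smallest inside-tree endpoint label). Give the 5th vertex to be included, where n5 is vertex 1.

n6

Grow the tree from n5 using Prim:
Step 1: frontier [n2 n5 2, n5 n7 17, n5 n6 18] → take n2 n5 (2); add n2.
Step 2: frontier [n2 n9 8, n2 n7 18, n5 n7 17, n5 n6 18] → take n2 n9 (8); add n9.
Step 3: frontier [n2 n7 18, n5 n7 17, n5 n6 18, n7 n9 2, n6 n9 3] → take n7 n9 (2); add n7.
Step 4: frontier [n5 n6 18, n6 n7 17, n6 n9 3] → take n6 n9 (3); add n6.
Vertex order: n5, n2, n9, n7, n6. The 5th vertex is n6.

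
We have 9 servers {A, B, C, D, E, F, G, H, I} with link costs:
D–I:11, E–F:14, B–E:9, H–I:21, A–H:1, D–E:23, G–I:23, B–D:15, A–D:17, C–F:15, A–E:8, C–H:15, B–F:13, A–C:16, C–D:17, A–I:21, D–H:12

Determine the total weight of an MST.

Sort edges by weight, then run Kruskal:
A–H (1): add — endpoints in different components.
A–E (8): add — endpoints in different components.
B–E (9): add — endpoints in different components.
D–I (11): add — endpoints in different components.
D–H (12): add — endpoints in different components.
B–F (13): add — endpoints in different components.
E–F (14): skip — E and F already connected.
B–D (15): skip — B and D already connected.
C–F (15): add — endpoints in different components.
C–H (15): skip — C and H already connected.
A–C (16): skip — A and C already connected.
A–D (17): skip — A and D already connected.
C–D (17): skip — C and D already connected.
A–I (21): skip — A and I already connected.
H–I (21): skip — H and I already connected.
D–E (23): skip — D and E already connected.
G–I (23): add — endpoints in different components.
MST edges: A–H, A–E, B–E, D–I, D–H, B–F, C–F, G–I; total weight 1+8+9+11+12+13+15+23 = 92.

92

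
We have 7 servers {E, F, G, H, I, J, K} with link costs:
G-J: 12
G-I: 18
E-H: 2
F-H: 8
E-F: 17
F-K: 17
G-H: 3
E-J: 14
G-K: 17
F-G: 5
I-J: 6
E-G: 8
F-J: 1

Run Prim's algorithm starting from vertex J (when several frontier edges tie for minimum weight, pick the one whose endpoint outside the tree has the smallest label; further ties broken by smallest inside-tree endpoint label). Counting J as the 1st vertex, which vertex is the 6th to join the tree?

Prim's algorithm from J:
Step 1: frontier [F-J 1, I-J 6, G-J 12, E-J 14] → take F-J (1); add F.
Step 2: frontier [F-G 5, F-H 8, E-F 17, F-K 17, I-J 6, G-J 12, E-J 14] → take F-G (5); add G.
Step 3: frontier [F-H 8, E-F 17, F-K 17, G-H 3, E-G 8, G-K 17, G-I 18, I-J 6, E-J 14] → take G-H (3); add H.
Step 4: frontier [E-F 17, F-K 17, E-G 8, G-K 17, G-I 18, E-H 2, I-J 6, E-J 14] → take E-H (2); add E.
Step 5: frontier [F-K 17, G-K 17, G-I 18, I-J 6] → take I-J (6); add I.
Step 6: frontier [F-K 17, G-K 17] → take F-K (17); add K.
Vertex order: J, F, G, H, E, I, K. The 6th vertex is I.

I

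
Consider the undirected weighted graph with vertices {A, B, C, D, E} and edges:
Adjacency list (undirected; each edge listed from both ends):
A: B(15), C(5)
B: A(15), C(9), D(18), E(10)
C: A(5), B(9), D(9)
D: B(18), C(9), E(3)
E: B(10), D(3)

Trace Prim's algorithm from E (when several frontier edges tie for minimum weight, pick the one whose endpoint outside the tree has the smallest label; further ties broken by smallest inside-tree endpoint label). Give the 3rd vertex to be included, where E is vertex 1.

Prim's algorithm from E:
Step 1: frontier [D-E 3, B-E 10] → take D-E (3); add D.
Step 2: frontier [C-D 9, B-D 18, B-E 10] → take C-D (9); add C.
Step 3: frontier [A-C 5, B-C 9, B-D 18, B-E 10] → take A-C (5); add A.
Step 4: frontier [A-B 15, B-C 9, B-D 18, B-E 10] → take B-C (9); add B.
Vertex order: E, D, C, A, B. The 3rd vertex is C.

C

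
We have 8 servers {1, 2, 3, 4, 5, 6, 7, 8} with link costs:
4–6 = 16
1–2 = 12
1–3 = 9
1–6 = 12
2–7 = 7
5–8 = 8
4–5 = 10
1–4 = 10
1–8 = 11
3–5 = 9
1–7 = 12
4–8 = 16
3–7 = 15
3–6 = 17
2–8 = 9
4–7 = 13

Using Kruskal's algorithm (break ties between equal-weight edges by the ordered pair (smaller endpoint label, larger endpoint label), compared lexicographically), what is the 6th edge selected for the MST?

Sort edges by weight, then run Kruskal:
2–7 (7): add — endpoints in different components.
5–8 (8): add — endpoints in different components.
1–3 (9): add — endpoints in different components.
2–8 (9): add — endpoints in different components.
3–5 (9): add — endpoints in different components.
1–4 (10): add — endpoints in different components.
4–5 (10): skip — 4 and 5 already connected.
1–8 (11): skip — 1 and 8 already connected.
1–2 (12): skip — 1 and 2 already connected.
1–6 (12): add — endpoints in different components.
The 6th edge added is 1–4.

1-4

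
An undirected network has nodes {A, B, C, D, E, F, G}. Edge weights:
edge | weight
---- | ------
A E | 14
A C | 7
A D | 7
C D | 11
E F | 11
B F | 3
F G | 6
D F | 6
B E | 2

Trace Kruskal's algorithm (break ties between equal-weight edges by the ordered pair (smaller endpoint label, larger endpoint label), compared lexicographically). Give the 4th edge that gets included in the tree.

F-G

Kruskal's algorithm — process edges by increasing weight (ties by edge label):
B E (2): add. Components now {A} {B,E} {C} {D} {F} {G}
B F (3): add. Components now {A} {B,E,F} {C} {D} {G}
D F (6): add. Components now {A} {B,D,E,F} {C} {G}
F G (6): add. Components now {A} {B,D,E,F,G} {C}
A C (7): add. Components now {A,C} {B,D,E,F,G}
A D (7): add. Components now {A,B,C,D,E,F,G}
The 4th edge added is F G.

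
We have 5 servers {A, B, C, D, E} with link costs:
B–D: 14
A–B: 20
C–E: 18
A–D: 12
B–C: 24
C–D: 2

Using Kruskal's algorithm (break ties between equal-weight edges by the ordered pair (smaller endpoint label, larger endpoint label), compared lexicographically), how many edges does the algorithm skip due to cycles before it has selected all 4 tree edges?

Kruskal: consider edges lightest-first.
C–D (2): add. Components now {A} {B} {C,D} {E}
A–D (12): add. Components now {A,C,D} {B} {E}
B–D (14): add. Components now {A,B,C,D} {E}
C–E (18): add. Components now {A,B,C,D,E}
Edges rejected before the tree was complete: 0.

0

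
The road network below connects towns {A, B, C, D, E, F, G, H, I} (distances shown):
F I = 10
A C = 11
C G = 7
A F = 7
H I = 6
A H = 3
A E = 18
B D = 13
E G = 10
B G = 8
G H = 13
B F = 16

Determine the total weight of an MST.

Kruskal's algorithm — process edges by increasing weight (ties by edge label):
A H (3): add — endpoints in different components.
H I (6): add — endpoints in different components.
A F (7): add — endpoints in different components.
C G (7): add — endpoints in different components.
B G (8): add — endpoints in different components.
E G (10): add — endpoints in different components.
F I (10): skip — F and I already connected.
A C (11): add — endpoints in different components.
B D (13): add — endpoints in different components.
MST edges: A H, H I, A F, C G, B G, E G, A C, B D; total weight 3+6+7+7+8+10+11+13 = 65.

65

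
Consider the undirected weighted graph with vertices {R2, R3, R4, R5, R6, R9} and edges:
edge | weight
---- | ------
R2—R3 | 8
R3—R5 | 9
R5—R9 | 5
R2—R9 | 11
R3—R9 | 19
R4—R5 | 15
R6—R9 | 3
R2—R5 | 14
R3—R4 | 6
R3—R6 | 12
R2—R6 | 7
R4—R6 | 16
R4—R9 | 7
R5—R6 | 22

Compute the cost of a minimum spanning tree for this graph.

Kruskal's algorithm — process edges by increasing weight (ties by edge label):
R6—R9 (3): add — endpoints in different components.
R5—R9 (5): add — endpoints in different components.
R3—R4 (6): add — endpoints in different components.
R2—R6 (7): add — endpoints in different components.
R4—R9 (7): add — endpoints in different components.
MST edges: R6—R9, R5—R9, R3—R4, R2—R6, R4—R9; total weight 3+5+6+7+7 = 28.

28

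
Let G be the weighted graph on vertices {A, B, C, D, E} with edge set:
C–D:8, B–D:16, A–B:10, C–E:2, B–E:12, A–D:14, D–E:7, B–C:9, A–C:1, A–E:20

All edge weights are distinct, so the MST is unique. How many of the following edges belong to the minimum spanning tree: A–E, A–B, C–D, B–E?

Sort edges by weight, then run Kruskal:
A–C (1): add. Components now {A,C} {B} {D} {E}
C–E (2): add. Components now {A,C,E} {B} {D}
D–E (7): add. Components now {A,C,D,E} {B}
C–D (8): skip — C and D already connected.
B–C (9): add. Components now {A,B,C,D,E}
MST edge set: {A–C, C–E, D–E, B–C}.
Of the listed edges, {} are in the MST → 0.

0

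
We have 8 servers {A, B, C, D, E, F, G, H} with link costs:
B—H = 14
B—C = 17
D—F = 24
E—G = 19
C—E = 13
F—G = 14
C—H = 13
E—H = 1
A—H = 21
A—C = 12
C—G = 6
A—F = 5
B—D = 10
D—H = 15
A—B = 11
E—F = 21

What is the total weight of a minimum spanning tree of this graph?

58

Kruskal: consider edges lightest-first.
E—H (1): add — endpoints in different components.
A—F (5): add — endpoints in different components.
C—G (6): add — endpoints in different components.
B—D (10): add — endpoints in different components.
A—B (11): add — endpoints in different components.
A—C (12): add — endpoints in different components.
C—E (13): add — endpoints in different components.
MST edges: E—H, A—F, C—G, B—D, A—B, A—C, C—E; total weight 1+5+6+10+11+12+13 = 58.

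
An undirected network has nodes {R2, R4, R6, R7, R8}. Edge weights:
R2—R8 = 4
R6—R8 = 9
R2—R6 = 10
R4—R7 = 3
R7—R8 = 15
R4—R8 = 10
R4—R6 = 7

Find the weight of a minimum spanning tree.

23

Prim, starting at R7.
Step 1: cheapest edge leaving the tree is R4—R7 (3); add R4.
Step 2: cheapest edge leaving the tree is R4—R6 (7); add R6.
Step 3: cheapest edge leaving the tree is R6—R8 (9); add R8.
Step 4: cheapest edge leaving the tree is R2—R8 (4); add R2.
MST edges: R4—R7, R4—R6, R6—R8, R2—R8; total weight 3+7+9+4 = 23.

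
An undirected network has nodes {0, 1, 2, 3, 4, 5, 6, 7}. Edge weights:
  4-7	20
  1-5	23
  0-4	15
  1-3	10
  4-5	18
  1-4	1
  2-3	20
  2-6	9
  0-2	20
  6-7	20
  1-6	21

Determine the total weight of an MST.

Kruskal's algorithm — process edges by increasing weight (ties by edge label):
1-4 (1): add — endpoints in different components.
2-6 (9): add — endpoints in different components.
1-3 (10): add — endpoints in different components.
0-4 (15): add — endpoints in different components.
4-5 (18): add — endpoints in different components.
0-2 (20): add — endpoints in different components.
2-3 (20): skip — 2 and 3 already connected.
4-7 (20): add — endpoints in different components.
MST edges: 1-4, 2-6, 1-3, 0-4, 4-5, 0-2, 4-7; total weight 1+9+10+15+18+20+20 = 93.

93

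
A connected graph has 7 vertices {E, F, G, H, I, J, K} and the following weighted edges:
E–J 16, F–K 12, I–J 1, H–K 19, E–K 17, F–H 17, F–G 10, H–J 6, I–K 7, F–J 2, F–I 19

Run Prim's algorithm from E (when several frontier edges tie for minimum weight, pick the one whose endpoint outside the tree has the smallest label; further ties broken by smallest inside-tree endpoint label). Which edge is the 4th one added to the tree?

H-J

Grow the tree from E using Prim:
Step 1: frontier [E–J 16, E–K 17] → take E–J (16); add J.
Step 2: frontier [E–K 17, I–J 1, F–J 2, H–J 6] → take I–J (1); add I.
Step 3: frontier [E–K 17, I–K 7, F–I 19, F–J 2, H–J 6] → take F–J (2); add F.
Step 4: frontier [E–K 17, F–G 10, F–K 12, F–H 17, I–K 7, H–J 6] → take H–J (6); add H.
Step 5: frontier [E–K 17, F–G 10, F–K 12, H–K 19, I–K 7] → take I–K (7); add K.
Step 6: frontier [F–G 10] → take F–G (10); add G.
The 4th edge added is H–J.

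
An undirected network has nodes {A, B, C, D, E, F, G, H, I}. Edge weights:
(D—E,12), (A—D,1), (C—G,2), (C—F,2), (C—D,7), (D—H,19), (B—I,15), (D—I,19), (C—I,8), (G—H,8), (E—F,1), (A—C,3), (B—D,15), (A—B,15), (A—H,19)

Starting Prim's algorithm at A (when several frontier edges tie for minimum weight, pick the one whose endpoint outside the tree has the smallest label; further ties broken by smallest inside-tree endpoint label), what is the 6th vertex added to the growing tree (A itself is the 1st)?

G

Grow the tree from A using Prim:
Step 1: cheapest edge leaving the tree is A—D (1); add D.
Step 2: cheapest edge leaving the tree is A—C (3); add C.
Step 3: cheapest edge leaving the tree is C—F (2); add F.
Step 4: cheapest edge leaving the tree is E—F (1); add E.
Step 5: cheapest edge leaving the tree is C—G (2); add G.
Step 6: cheapest edge leaving the tree is G—H (8); add H.
Step 7: cheapest edge leaving the tree is C—I (8); add I.
Step 8: cheapest edge leaving the tree is A—B (15); add B.
Vertex order: A, D, C, F, E, G, H, I, B. The 6th vertex is G.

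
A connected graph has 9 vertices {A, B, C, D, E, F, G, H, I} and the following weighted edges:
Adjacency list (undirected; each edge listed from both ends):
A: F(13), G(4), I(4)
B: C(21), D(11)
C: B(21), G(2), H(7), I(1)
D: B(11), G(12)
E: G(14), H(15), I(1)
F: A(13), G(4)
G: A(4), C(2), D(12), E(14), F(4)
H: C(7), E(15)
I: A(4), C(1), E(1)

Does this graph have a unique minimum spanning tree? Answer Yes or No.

Sort edges by weight, then run Kruskal:
C I (1): add — endpoints in different components.
E I (1): add — endpoints in different components.
C G (2): add — endpoints in different components.
A G (4): add — endpoints in different components.
A I (4): skip — A and I already connected.
F G (4): add — endpoints in different components.
C H (7): add — endpoints in different components.
B D (11): add — endpoints in different components.
D G (12): add — endpoints in different components.
Non-tree edge A I has weight 4, equal to the heaviest edge on its tree cycle — swapping gives another MST of the same weight. Not unique.

No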